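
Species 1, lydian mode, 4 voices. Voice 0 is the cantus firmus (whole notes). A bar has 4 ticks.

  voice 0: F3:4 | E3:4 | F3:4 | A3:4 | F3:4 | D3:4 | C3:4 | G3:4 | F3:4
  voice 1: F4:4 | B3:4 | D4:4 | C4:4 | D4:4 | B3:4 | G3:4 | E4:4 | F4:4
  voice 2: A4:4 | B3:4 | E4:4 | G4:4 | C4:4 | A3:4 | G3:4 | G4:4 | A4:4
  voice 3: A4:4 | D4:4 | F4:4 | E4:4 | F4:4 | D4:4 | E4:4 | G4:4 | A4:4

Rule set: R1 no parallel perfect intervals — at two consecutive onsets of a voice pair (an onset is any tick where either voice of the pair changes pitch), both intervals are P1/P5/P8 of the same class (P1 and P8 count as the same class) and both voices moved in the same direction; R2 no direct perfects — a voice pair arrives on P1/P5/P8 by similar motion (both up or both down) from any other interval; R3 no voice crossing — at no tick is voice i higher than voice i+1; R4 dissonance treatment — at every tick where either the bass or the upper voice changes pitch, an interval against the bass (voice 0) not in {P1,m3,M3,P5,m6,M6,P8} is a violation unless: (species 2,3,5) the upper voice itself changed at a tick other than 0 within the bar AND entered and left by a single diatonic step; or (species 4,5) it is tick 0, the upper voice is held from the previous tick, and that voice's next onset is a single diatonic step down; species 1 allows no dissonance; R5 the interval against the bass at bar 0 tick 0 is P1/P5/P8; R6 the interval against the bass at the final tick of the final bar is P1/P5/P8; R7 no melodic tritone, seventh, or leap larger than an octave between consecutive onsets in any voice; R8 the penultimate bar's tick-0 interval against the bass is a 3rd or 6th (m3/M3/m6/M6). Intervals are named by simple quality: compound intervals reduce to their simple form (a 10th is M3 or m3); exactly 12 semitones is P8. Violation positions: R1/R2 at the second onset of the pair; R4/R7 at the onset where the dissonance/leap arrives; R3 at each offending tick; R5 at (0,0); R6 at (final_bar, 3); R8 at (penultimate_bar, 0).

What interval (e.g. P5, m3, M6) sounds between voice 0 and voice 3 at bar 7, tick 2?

voice 0=G3 voice 3=G4 -> P8

P8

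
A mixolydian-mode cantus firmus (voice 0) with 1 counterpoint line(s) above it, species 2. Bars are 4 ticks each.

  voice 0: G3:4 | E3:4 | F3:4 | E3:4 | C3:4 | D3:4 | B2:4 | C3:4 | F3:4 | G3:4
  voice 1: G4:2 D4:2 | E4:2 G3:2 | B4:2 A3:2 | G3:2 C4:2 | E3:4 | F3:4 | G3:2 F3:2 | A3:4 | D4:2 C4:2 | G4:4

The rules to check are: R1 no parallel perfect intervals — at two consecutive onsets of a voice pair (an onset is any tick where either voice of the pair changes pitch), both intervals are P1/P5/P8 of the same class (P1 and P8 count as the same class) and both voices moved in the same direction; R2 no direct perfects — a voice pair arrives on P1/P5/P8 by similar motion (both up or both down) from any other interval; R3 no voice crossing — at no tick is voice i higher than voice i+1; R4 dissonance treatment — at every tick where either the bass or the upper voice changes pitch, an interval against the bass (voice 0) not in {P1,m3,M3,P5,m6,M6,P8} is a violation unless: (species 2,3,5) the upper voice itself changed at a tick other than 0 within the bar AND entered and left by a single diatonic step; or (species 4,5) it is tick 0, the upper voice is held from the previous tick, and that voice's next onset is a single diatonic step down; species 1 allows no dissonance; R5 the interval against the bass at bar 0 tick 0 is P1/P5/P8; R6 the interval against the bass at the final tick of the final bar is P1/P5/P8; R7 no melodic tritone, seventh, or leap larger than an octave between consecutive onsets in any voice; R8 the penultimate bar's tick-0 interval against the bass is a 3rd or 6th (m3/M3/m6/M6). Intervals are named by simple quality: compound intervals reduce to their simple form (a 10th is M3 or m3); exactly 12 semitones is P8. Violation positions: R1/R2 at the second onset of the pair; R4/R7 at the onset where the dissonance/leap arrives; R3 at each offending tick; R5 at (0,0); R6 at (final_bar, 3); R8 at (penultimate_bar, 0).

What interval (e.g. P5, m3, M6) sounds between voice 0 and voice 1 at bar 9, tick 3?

voice 0=G3 voice 1=G4 -> P8

P8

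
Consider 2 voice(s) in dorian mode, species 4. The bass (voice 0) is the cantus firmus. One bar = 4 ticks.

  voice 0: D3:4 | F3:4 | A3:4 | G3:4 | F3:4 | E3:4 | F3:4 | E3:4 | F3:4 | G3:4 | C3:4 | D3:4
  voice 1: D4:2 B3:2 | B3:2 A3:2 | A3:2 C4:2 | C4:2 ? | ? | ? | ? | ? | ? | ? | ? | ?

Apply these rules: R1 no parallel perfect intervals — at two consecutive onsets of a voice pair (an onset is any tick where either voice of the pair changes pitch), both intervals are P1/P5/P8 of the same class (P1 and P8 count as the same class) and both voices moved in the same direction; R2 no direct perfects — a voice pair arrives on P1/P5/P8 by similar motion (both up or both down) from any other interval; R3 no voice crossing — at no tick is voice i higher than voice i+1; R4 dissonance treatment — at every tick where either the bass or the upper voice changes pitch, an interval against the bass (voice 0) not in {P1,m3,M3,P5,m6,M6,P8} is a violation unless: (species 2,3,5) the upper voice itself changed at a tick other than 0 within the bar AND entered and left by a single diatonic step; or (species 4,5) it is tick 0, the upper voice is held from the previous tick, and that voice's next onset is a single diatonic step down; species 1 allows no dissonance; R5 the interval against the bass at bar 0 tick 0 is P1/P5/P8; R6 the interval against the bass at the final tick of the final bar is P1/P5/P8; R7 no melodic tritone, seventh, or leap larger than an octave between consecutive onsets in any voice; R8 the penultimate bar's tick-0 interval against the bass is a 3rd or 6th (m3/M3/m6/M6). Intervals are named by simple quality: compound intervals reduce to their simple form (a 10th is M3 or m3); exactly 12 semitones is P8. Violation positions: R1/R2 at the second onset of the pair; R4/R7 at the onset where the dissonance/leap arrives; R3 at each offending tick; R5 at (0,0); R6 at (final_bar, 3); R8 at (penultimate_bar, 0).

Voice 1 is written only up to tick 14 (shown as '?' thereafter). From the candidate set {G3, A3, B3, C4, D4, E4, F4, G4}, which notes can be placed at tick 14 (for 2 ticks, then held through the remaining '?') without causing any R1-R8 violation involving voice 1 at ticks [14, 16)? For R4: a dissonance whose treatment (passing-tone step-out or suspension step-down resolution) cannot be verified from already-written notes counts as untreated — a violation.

G3: legal
A3: violates R4
B3: legal
C4: legal
D4: legal
E4: legal
F4: violates R4
G4: legal

{B3, C4, D4, E4, G3, G4}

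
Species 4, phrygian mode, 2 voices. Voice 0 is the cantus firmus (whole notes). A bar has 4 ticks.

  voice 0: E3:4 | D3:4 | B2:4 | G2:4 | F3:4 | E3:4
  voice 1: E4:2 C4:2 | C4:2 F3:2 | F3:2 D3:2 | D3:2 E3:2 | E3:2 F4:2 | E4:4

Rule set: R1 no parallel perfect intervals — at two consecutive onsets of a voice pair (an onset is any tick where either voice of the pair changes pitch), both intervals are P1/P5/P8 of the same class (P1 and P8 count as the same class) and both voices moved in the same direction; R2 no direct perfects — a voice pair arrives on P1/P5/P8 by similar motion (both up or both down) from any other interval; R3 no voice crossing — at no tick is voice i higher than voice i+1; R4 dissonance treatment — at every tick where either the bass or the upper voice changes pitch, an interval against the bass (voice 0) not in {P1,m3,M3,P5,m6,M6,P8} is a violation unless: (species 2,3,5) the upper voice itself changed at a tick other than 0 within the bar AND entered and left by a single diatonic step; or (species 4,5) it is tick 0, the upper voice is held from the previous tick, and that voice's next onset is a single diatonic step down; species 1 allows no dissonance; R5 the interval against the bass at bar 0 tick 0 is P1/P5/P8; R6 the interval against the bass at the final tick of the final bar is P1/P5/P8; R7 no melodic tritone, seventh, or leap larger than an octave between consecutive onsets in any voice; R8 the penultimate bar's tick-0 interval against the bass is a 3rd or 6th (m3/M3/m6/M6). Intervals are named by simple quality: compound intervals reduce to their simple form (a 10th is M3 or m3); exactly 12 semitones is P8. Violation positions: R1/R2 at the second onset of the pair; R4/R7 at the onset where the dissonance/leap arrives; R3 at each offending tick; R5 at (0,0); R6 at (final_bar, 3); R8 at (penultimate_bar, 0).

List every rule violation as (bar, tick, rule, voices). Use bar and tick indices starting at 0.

(1, 0, R4, (0, 1))
(2, 0, R4, (0, 1))
(4, 0, R3, (0, 1))
(4, 0, R4, (0, 1))
(4, 0, R7, (0,))
(4, 0, R8, (0, 1))
(4, 1, R3, (0, 1))
(4, 2, R7, (1,))
(5, 0, R1, (0, 1))

bar 0: v0=E3 v1=E4 downbeat P8
bar 1: v0=D3 v1=C4 downbeat m7
bar 2: v0=B2 v1=F3 downbeat TT
bar 3: v0=G2 v1=D3 downbeat P5
bar 4: v0=F3 v1=E3 downbeat m2
bar 5: v0=E3 v1=E4 downbeat P8
  -> R4 @ bar 1 tick 0 v(0, 1): D3/C4 m7 untreated
  -> R4 @ bar 2 tick 0 v(0, 1): B2/F3 TT untreated
  -> R3 @ bar 4 tick 0 v(0, 1): F3 above E3
  -> R4 @ bar 4 tick 0 v(0, 1): F3/E3 m2 untreated
  -> R7 @ bar 4 tick 0 v(0,): G2->F3 leap 10st
  -> R8 @ bar 4 tick 0 v(0, 1): penult m2 not 3rd/6th
  -> R3 @ bar 4 tick 1 v(0, 1): F3 above E3
  -> R7 @ bar 4 tick 2 v(1,): E3->F4 leap 13st
  -> R1 @ bar 5 tick 0 v(0, 1): F3/F4 P8 -> E3/E4 P8 similar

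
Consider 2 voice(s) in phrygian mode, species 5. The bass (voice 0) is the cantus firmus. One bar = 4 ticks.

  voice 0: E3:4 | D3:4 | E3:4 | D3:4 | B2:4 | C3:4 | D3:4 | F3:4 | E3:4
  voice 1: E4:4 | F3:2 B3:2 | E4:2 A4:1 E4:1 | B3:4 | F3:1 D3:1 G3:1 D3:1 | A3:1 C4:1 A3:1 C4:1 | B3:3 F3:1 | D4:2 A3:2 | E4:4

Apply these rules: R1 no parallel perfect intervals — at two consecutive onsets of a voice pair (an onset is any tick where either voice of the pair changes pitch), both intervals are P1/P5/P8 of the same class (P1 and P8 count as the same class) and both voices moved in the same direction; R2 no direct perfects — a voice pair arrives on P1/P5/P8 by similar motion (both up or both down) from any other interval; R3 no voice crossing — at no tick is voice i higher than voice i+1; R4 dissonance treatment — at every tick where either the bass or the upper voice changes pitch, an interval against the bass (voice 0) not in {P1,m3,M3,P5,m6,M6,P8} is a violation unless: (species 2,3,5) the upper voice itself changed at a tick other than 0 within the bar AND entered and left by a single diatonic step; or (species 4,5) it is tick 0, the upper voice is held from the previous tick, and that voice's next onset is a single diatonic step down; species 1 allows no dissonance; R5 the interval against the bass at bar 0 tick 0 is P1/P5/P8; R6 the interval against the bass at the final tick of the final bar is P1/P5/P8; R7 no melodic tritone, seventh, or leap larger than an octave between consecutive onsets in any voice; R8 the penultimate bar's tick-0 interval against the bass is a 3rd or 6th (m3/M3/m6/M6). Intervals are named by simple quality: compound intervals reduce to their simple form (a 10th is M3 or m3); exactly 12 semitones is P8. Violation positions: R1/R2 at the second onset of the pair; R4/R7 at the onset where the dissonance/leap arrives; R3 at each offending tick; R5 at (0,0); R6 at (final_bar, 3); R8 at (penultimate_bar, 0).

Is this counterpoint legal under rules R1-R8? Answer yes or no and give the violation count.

bar 0: v0=E3 v1=E4 (P8)
bar 1: v0=D3 v1=F3 (m3)
bar 2: v0=E3 v1=E4 (P8)
bar 3: v0=D3 v1=B3 (M6)
bar 4: v0=B2 v1=F3 (TT)
bar 5: v0=C3 v1=A3 (M6)
bar 6: v0=D3 v1=B3 (M6)
bar 7: v0=F3 v1=D4 (M6)
bar 8: v0=E3 v1=E4 (P8)
  R7 @ bar1.0: E4->F3 leap 11st
  R7 @ bar1.2: F3->B3 leap 6st
  R2 @ bar2.0: D3/B3 M6 -> E3/E4 P8 similar
  R4 @ bar2.2: E3/A4 P4 untreated
  R4 @ bar4.0: B2/F3 TT untreated
  R7 @ bar4.0: B3->F3 leap 6st
  R7 @ bar6.3: B3->F3 leap 6st

No (7 violations)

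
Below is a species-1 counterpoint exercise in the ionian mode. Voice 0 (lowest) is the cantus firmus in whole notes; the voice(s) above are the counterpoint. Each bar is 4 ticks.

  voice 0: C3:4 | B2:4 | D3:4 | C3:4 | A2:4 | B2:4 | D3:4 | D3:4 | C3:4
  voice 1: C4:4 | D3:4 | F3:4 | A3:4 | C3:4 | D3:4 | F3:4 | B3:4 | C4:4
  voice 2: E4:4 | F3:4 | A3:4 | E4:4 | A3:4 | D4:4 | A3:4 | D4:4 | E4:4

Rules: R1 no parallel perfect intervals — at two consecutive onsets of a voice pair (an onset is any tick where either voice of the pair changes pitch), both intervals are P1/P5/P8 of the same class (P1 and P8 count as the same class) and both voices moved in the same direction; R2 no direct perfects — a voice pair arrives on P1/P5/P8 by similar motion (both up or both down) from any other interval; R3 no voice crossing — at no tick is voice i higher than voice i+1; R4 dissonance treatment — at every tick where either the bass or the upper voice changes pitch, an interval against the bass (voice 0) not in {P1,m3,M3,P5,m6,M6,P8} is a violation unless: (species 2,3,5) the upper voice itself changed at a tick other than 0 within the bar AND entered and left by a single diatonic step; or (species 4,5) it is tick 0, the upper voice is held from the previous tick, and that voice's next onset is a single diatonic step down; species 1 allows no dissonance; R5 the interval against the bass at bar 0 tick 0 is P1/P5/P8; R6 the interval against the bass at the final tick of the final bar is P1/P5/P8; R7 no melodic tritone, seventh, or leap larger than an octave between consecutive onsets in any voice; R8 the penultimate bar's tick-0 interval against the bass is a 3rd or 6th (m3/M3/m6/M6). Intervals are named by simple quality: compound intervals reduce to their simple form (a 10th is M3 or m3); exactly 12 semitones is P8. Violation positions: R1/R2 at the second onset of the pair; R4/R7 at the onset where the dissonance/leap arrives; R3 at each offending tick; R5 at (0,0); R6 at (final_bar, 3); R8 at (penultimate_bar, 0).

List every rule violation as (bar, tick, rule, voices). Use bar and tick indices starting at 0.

bar 0: v0=C3 v1=C4 v2=E4 downbeat M3
bar 1: v0=B2 v1=D3 v2=F3 downbeat TT
bar 2: v0=D3 v1=F3 v2=A3 downbeat P5
bar 3: v0=C3 v1=A3 v2=E4 downbeat M3
bar 4: v0=A2 v1=C3 v2=A3 downbeat P8
bar 5: v0=B2 v1=D3 v2=D4 downbeat m3
bar 6: v0=D3 v1=F3 v2=A3 downbeat P5
bar 7: v0=D3 v1=B3 v2=D4 downbeat P8
bar 8: v0=C3 v1=C4 v2=E4 downbeat M3
  -> R5 @ bar 0 tick 0 v(0, 2): opens on M3
  -> R4 @ bar 1 tick 0 v(0, 2): B2/F3 TT untreated
  -> R7 @ bar 1 tick 0 v(1,): C4->D3 leap 10st
  -> R7 @ bar 1 tick 0 v(2,): E4->F3 leap 11st
  -> R2 @ bar 2 tick 0 v(0, 2): B2/F3 TT -> D3/A3 P5 similar
  -> R2 @ bar 3 tick 0 v(1, 2): F3/A3 M3 -> A3/E4 P5 similar
  -> R2 @ bar 4 tick 0 v(0, 2): C3/E4 M3 -> A2/A3 P8 similar
  -> R2 @ bar 5 tick 0 v(1, 2): C3/A3 M6 -> D3/D4 P8 similar
  -> R7 @ bar 7 tick 0 v(1,): F3->B3 leap 6st
  -> R8 @ bar 7 tick 0 v(0, 2): penult P8 not 3rd/6th
  -> R6 @ bar 8 tick 3 v(0, 2): closes on M3

(0, 0, R5, (0, 2))
(1, 0, R4, (0, 2))
(1, 0, R7, (1,))
(1, 0, R7, (2,))
(2, 0, R2, (0, 2))
(3, 0, R2, (1, 2))
(4, 0, R2, (0, 2))
(5, 0, R2, (1, 2))
(7, 0, R7, (1,))
(7, 0, R8, (0, 2))
(8, 3, R6, (0, 2))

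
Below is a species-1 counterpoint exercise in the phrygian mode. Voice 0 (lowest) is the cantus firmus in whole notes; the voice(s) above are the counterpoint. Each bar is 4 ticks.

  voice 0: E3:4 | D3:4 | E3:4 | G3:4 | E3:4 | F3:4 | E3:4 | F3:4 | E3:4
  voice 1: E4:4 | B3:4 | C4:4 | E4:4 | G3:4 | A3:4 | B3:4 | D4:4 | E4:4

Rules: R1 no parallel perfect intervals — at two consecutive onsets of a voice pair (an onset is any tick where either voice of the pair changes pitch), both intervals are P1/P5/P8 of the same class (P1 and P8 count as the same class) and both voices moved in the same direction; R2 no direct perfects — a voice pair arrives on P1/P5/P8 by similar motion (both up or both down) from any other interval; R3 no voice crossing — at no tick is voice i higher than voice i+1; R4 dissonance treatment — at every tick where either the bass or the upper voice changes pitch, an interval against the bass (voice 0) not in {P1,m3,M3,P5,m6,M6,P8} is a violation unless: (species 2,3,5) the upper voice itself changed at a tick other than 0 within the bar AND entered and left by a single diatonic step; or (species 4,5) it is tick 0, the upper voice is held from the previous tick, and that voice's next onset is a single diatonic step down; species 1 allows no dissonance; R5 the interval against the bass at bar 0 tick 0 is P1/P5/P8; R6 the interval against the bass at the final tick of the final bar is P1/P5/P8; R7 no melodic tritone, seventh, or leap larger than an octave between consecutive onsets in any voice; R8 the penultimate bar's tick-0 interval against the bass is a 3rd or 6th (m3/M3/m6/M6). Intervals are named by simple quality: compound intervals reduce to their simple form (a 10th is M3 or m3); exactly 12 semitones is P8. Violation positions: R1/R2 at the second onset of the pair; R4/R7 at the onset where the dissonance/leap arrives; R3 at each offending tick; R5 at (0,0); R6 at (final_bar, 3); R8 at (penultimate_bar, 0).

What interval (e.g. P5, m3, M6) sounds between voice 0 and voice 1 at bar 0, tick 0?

P8

voice 0=E3 voice 1=E4 -> P8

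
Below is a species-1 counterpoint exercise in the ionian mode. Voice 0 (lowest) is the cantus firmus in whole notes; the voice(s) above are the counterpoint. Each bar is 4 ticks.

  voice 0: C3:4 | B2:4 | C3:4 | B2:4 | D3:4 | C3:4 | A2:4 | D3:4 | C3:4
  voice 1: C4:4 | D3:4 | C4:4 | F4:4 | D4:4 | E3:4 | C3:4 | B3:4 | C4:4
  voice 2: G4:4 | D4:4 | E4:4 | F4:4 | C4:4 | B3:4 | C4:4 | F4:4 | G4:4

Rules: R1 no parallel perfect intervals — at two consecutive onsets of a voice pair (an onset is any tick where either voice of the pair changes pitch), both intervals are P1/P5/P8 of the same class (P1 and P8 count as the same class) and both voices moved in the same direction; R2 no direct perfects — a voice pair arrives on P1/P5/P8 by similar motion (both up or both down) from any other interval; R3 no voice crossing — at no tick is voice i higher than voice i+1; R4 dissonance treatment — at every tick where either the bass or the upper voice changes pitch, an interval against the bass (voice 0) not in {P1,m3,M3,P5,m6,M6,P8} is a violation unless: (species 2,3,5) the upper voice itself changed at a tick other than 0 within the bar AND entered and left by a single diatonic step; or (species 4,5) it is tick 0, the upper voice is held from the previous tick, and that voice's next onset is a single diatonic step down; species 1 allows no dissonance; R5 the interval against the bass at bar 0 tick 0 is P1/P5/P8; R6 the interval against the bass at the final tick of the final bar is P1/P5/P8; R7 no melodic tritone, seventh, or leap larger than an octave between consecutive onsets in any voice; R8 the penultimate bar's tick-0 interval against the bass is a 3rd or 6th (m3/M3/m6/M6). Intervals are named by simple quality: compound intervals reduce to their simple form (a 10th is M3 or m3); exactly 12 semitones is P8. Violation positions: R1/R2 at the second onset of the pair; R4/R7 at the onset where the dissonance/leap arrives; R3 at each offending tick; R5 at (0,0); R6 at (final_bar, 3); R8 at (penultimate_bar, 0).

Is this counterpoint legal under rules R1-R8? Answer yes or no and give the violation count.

bar 0: v0=C3 v1=C4 v2=G4 (P5)
bar 1: v0=B2 v1=D3 v2=D4 (m3)
bar 2: v0=C3 v1=C4 v2=E4 (M3)
bar 3: v0=B2 v1=F4 v2=F4 (TT)
bar 4: v0=D3 v1=D4 v2=C4 (m7)
bar 5: v0=C3 v1=E3 v2=B3 (M7)
bar 6: v0=A2 v1=C3 v2=C4 (m3)
bar 7: v0=D3 v1=B3 v2=F4 (m3)
bar 8: v0=C3 v1=C4 v2=G4 (P5)
  R2 @ bar1.0: C4/G4 P5 -> D3/D4 P8 similar
  R7 @ bar1.0: C4->D3 leap 10st
  R2 @ bar2.0: B2/D3 m3 -> C3/C4 P8 similar
  R7 @ bar2.0: D3->C4 leap 10st
  R2 @ bar3.0: C4/E4 M3 -> F4/F4 P1 similar
  R4 @ bar3.0: B2/F4 TT untreated
  R4 @ bar3.0: B2/F4 TT untreated
  R3 @ bar4.0: D4 above C4
  R4 @ bar4.0: D3/C4 m7 untreated
  R3 @ bar4.1: D4 above C4
  R3 @ bar4.2: D4 above C4
  R3 @ bar4.3: D4 above C4
  R2 @ bar5.0: D4/C4 M2 -> E3/B3 P5 similar
  R4 @ bar5.0: C3/B3 M7 untreated
  R7 @ bar5.0: D4->E3 leap 10st
  R7 @ bar7.0: C3->B3 leap 11st
  R2 @ bar8.0: B3/F4 TT -> C4/G4 P5 similar

No (17 violations)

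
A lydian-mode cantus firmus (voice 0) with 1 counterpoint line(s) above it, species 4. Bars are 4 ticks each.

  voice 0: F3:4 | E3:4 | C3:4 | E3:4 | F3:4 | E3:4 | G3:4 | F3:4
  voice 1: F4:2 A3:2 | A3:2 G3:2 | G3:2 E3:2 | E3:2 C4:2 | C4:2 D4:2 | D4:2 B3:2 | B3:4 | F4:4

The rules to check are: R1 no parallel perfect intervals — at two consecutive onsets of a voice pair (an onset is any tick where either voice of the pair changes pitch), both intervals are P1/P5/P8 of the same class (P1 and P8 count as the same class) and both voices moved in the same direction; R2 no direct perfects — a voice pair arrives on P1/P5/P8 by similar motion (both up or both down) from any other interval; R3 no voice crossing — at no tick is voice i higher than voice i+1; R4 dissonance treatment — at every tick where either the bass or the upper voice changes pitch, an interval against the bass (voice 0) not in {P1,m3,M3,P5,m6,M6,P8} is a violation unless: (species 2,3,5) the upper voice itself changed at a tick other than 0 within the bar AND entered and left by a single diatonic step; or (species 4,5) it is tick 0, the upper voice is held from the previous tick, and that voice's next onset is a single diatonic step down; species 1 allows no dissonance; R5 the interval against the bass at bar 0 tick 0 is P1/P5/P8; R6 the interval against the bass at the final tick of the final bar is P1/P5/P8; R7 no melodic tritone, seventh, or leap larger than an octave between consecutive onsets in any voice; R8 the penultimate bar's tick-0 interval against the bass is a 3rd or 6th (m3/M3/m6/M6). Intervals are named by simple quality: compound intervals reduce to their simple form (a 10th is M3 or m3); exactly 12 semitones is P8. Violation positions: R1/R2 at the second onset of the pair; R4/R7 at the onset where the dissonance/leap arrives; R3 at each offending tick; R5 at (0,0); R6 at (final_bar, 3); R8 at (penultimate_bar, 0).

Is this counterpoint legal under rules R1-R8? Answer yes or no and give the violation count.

No (2 violations)

bar 0: v0=F3 v1=F4 (P8)
bar 1: v0=E3 v1=A3 (P4)
bar 2: v0=C3 v1=G3 (P5)
bar 3: v0=E3 v1=E3 (P1)
bar 4: v0=F3 v1=C4 (P5)
bar 5: v0=E3 v1=D4 (m7)
bar 6: v0=G3 v1=B3 (M3)
bar 7: v0=F3 v1=F4 (P8)
  R4 @ bar5.0: E3/D4 m7 untreated
  R7 @ bar7.0: B3->F4 leap 6st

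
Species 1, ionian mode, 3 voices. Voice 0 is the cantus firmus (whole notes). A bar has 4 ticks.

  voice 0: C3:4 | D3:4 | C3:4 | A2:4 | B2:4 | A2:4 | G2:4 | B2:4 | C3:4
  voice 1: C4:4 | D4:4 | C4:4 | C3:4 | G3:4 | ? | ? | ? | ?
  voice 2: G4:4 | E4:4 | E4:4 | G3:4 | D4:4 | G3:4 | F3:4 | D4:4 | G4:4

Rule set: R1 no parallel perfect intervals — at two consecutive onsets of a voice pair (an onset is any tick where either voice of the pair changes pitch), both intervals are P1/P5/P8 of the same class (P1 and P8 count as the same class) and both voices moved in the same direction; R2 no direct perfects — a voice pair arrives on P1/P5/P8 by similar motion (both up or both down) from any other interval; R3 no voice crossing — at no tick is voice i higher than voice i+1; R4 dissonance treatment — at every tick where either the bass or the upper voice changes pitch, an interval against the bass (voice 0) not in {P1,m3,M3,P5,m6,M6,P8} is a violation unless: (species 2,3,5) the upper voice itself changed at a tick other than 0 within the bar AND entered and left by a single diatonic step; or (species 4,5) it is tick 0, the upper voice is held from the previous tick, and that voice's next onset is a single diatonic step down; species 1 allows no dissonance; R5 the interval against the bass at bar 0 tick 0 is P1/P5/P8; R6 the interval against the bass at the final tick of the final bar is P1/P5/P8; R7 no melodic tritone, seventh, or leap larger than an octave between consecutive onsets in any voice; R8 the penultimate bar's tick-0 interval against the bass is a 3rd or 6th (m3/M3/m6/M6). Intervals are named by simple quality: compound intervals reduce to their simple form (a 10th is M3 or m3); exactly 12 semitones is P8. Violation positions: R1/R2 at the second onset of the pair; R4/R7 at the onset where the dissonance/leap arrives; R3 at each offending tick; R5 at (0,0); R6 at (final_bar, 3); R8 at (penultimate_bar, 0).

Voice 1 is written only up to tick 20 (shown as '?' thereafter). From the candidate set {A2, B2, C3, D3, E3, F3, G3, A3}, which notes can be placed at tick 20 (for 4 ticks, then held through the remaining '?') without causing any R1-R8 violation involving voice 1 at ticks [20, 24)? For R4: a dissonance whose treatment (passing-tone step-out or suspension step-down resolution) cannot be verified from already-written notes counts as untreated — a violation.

{F3}

A2: violates R2,R7
B2: violates R4
C3: violates R1
D3: violates R4
E3: violates R2
F3: legal
G3: violates R4
A3: violates R3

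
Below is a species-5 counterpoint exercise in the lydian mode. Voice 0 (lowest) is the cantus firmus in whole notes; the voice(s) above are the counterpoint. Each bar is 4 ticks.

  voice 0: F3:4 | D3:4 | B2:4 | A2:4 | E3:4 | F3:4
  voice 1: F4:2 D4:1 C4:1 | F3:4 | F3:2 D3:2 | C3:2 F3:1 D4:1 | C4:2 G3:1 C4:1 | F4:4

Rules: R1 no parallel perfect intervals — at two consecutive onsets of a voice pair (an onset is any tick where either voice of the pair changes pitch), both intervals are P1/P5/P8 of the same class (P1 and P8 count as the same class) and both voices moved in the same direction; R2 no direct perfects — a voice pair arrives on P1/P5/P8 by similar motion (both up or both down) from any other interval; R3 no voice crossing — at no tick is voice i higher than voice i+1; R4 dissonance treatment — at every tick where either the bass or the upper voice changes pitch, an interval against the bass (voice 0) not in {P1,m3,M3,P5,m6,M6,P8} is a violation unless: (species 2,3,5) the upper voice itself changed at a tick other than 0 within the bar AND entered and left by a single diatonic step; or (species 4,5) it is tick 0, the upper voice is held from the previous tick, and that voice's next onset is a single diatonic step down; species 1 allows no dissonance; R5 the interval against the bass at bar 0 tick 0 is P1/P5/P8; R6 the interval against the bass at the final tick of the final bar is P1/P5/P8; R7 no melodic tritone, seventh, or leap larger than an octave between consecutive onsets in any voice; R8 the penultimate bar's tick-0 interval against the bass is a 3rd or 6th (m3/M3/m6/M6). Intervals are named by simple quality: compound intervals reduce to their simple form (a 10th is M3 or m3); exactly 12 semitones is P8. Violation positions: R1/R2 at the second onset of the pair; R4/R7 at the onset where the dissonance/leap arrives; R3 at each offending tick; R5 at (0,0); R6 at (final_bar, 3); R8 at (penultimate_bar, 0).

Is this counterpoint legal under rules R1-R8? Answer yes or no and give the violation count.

No (3 violations)

bar 0: v0=F3 v1=F4 (P8)
bar 1: v0=D3 v1=F3 (m3)
bar 2: v0=B2 v1=F3 (TT)
bar 3: v0=A2 v1=C3 (m3)
bar 4: v0=E3 v1=C4 (m6)
bar 5: v0=F3 v1=F4 (P8)
  R4 @ bar2.0: B2/F3 TT untreated
  R4 @ bar3.3: A2/D4 P4 untreated
  R2 @ bar5.0: E3/C4 m6 -> F3/F4 P8 similar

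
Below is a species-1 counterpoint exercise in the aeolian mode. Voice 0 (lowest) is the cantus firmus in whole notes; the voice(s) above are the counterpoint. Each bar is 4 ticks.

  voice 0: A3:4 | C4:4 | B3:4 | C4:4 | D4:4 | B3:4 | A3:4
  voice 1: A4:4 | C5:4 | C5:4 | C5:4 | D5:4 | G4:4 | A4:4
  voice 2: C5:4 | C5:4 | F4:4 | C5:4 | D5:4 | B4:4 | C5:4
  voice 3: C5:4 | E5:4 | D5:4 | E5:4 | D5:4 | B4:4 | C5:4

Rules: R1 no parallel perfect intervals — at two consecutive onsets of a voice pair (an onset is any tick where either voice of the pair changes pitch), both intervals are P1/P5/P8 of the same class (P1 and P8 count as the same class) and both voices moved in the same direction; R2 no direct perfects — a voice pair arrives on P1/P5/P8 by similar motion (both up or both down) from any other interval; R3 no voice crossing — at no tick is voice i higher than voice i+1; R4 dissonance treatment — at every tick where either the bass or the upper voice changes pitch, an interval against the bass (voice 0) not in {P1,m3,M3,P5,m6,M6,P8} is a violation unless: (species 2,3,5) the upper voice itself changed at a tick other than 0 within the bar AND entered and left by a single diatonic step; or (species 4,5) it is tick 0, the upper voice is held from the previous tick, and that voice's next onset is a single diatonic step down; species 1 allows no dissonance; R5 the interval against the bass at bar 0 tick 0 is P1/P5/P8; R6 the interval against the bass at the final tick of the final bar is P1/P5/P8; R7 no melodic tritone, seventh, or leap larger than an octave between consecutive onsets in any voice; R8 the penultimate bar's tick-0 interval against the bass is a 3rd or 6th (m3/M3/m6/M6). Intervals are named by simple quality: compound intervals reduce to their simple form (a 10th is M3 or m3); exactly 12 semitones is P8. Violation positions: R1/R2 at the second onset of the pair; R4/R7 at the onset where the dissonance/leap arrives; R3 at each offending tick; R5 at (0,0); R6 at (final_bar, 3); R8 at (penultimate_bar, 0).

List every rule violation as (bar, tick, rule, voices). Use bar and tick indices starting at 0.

(0, 0, R5, (0, 2))
(0, 0, R5, (0, 3))
(1, 0, R1, (0, 1))
(2, 0, R3, (1, 2))
(2, 0, R4, (0, 1))
(2, 0, R4, (0, 2))
(2, 1, R3, (1, 2))
(2, 2, R3, (1, 2))
(2, 3, R3, (1, 2))
(3, 0, R2, (0, 2))
(4, 0, R1, (0, 1))
(4, 0, R1, (0, 2))
(4, 0, R1, (1, 2))
(5, 0, R1, (0, 2))
(5, 0, R1, (0, 3))
(5, 0, R1, (2, 3))
(5, 0, R8, (0, 2))
(5, 0, R8, (0, 3))
(6, 0, R1, (2, 3))
(6, 3, R6, (0, 2))
(6, 3, R6, (0, 3))

bar 0: v0=A3 v1=A4 v2=C5 v3=C5 downbeat m3
bar 1: v0=C4 v1=C5 v2=C5 v3=E5 downbeat M3
bar 2: v0=B3 v1=C5 v2=F4 v3=D5 downbeat m3
bar 3: v0=C4 v1=C5 v2=C5 v3=E5 downbeat M3
bar 4: v0=D4 v1=D5 v2=D5 v3=D5 downbeat P8
bar 5: v0=B3 v1=G4 v2=B4 v3=B4 downbeat P8
bar 6: v0=A3 v1=A4 v2=C5 v3=C5 downbeat m3
  -> R5 @ bar 0 tick 0 v(0, 2): opens on m3
  -> R5 @ bar 0 tick 0 v(0, 3): opens on m3
  -> R1 @ bar 1 tick 0 v(0, 1): A3/A4 P8 -> C4/C5 P8 similar
  -> R3 @ bar 2 tick 0 v(1, 2): C5 above F4
  -> R4 @ bar 2 tick 0 v(0, 1): B3/C5 m2 untreated
  -> R4 @ bar 2 tick 0 v(0, 2): B3/F4 TT untreated
  -> R3 @ bar 2 tick 1 v(1, 2): C5 above F4
  -> R3 @ bar 2 tick 2 v(1, 2): C5 above F4
  -> R3 @ bar 2 tick 3 v(1, 2): C5 above F4
  -> R2 @ bar 3 tick 0 v(0, 2): B3/F4 TT -> C4/C5 P8 similar
  -> R1 @ bar 4 tick 0 v(0, 1): C4/C5 P8 -> D4/D5 P8 similar
  -> R1 @ bar 4 tick 0 v(0, 2): C4/C5 P8 -> D4/D5 P8 similar
  -> R1 @ bar 4 tick 0 v(1, 2): C5/C5 P1 -> D5/D5 P1 similar
  -> R1 @ bar 5 tick 0 v(0, 2): D4/D5 P8 -> B3/B4 P8 similar
  -> R1 @ bar 5 tick 0 v(0, 3): D4/D5 P8 -> B3/B4 P8 similar
  -> R1 @ bar 5 tick 0 v(2, 3): D5/D5 P1 -> B4/B4 P1 similar
  -> R8 @ bar 5 tick 0 v(0, 2): penult P8 not 3rd/6th
  -> R8 @ bar 5 tick 0 v(0, 3): penult P8 not 3rd/6th
  -> R1 @ bar 6 tick 0 v(2, 3): B4/B4 P1 -> C5/C5 P1 similar
  -> R6 @ bar 6 tick 3 v(0, 2): closes on m3
  -> R6 @ bar 6 tick 3 v(0, 3): closes on m3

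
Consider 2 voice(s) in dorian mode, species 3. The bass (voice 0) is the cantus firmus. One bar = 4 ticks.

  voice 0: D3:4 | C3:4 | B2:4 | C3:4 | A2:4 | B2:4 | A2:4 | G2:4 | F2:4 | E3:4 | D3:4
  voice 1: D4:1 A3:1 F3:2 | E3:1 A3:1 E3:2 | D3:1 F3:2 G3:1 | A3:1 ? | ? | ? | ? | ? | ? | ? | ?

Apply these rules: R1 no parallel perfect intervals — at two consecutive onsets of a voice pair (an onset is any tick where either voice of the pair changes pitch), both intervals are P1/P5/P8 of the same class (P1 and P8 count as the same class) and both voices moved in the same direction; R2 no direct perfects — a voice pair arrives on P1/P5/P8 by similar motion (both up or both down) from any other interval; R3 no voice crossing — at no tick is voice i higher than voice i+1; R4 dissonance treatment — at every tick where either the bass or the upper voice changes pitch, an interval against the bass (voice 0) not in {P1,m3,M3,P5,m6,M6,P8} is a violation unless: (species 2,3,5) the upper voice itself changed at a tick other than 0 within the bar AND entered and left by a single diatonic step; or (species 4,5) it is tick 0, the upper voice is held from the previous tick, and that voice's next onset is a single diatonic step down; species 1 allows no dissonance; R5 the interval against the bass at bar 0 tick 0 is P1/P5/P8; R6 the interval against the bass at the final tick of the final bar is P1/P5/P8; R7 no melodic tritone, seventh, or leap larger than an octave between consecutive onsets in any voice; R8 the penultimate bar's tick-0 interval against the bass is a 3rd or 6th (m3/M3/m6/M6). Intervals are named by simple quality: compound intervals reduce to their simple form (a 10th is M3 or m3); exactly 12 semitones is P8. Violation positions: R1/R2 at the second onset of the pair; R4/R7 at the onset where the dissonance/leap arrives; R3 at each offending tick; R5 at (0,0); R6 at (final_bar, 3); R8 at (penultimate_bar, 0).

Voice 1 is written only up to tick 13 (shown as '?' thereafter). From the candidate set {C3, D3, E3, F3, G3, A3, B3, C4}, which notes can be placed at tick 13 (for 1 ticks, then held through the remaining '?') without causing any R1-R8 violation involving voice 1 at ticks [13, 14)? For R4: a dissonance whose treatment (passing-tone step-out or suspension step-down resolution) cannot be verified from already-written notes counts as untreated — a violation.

{A3, C3, C4, E3, G3}

C3: legal
D3: violates R4
E3: legal
F3: violates R4
G3: legal
A3: legal
B3: violates R4
C4: legal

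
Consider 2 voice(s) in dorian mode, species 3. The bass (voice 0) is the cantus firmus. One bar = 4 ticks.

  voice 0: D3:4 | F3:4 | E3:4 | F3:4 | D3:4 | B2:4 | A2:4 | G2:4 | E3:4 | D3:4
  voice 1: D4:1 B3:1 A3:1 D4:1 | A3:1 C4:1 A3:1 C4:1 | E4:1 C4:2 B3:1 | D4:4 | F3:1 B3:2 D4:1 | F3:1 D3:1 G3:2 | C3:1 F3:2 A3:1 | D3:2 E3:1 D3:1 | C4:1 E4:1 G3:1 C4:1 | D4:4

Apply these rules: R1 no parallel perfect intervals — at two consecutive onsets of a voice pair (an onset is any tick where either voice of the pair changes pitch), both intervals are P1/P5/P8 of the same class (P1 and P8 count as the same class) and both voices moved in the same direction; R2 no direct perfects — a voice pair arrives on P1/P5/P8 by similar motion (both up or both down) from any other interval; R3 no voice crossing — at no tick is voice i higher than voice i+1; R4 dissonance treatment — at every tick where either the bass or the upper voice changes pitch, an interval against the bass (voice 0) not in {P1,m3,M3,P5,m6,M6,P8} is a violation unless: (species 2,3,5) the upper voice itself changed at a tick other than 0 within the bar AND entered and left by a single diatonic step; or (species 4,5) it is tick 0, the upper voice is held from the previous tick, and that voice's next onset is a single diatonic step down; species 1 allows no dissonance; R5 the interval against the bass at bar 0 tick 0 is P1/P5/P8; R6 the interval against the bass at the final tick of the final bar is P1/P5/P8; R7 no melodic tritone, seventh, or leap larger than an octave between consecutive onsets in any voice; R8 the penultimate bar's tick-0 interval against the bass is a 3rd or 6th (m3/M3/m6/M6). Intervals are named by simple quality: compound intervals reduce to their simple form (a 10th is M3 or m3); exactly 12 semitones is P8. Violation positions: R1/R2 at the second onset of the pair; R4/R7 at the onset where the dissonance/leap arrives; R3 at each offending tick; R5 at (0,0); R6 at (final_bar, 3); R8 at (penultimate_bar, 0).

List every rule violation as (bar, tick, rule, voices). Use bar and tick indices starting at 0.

bar 0: v0=D3 v1=D4 downbeat P8
bar 1: v0=F3 v1=A3 downbeat M3
bar 2: v0=E3 v1=E4 downbeat P8
bar 3: v0=F3 v1=D4 downbeat M6
bar 4: v0=D3 v1=F3 downbeat m3
bar 5: v0=B2 v1=F3 downbeat TT
bar 6: v0=A2 v1=C3 downbeat m3
bar 7: v0=G2 v1=D3 downbeat P5
bar 8: v0=E3 v1=C4 downbeat m6
bar 9: v0=D3 v1=D4 downbeat P8
  -> R7 @ bar 4 tick 1 v(1,): F3->B3 leap 6st
  -> R4 @ bar 5 tick 0 v(0, 1): B2/F3 TT untreated
  -> R2 @ bar 7 tick 0 v(0, 1): A2/A3 P8 -> G2/D3 P5 similar
  -> R7 @ bar 8 tick 0 v(1,): D3->C4 leap 10st

(4, 1, R7, (1,))
(5, 0, R4, (0, 1))
(7, 0, R2, (0, 1))
(8, 0, R7, (1,))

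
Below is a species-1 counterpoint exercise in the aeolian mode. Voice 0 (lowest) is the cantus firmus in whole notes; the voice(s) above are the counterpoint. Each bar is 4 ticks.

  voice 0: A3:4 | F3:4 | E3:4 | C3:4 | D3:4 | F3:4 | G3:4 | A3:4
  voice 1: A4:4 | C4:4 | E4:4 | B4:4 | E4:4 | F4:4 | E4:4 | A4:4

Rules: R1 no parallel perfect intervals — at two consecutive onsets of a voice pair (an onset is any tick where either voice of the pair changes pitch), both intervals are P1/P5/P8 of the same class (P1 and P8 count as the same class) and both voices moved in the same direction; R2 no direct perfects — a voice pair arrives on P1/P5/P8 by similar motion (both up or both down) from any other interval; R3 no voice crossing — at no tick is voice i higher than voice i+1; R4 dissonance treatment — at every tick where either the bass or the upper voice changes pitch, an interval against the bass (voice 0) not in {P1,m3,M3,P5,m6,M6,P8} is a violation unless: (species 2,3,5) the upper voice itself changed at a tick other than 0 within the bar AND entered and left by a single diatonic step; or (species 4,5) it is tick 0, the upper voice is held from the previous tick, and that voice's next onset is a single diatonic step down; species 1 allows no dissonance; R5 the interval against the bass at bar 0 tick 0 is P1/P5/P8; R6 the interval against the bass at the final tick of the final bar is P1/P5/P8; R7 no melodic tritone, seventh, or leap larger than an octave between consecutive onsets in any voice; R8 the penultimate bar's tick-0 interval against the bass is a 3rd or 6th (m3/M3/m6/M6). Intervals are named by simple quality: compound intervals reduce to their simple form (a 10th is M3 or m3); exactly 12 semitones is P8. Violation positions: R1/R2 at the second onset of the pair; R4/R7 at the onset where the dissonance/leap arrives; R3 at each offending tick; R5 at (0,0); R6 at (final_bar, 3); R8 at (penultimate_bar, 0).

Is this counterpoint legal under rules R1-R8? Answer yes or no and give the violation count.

bar 0: v0=A3 v1=A4 (P8)
bar 1: v0=F3 v1=C4 (P5)
bar 2: v0=E3 v1=E4 (P8)
bar 3: v0=C3 v1=B4 (M7)
bar 4: v0=D3 v1=E4 (M2)
bar 5: v0=F3 v1=F4 (P8)
bar 6: v0=G3 v1=E4 (M6)
bar 7: v0=A3 v1=A4 (P8)
  R2 @ bar1.0: A3/A4 P8 -> F3/C4 P5 similar
  R4 @ bar3.0: C3/B4 M7 untreated
  R4 @ bar4.0: D3/E4 M2 untreated
  R2 @ bar5.0: D3/E4 M2 -> F3/F4 P8 similar
  R2 @ bar7.0: G3/E4 M6 -> A3/A4 P8 similar

No (5 violations)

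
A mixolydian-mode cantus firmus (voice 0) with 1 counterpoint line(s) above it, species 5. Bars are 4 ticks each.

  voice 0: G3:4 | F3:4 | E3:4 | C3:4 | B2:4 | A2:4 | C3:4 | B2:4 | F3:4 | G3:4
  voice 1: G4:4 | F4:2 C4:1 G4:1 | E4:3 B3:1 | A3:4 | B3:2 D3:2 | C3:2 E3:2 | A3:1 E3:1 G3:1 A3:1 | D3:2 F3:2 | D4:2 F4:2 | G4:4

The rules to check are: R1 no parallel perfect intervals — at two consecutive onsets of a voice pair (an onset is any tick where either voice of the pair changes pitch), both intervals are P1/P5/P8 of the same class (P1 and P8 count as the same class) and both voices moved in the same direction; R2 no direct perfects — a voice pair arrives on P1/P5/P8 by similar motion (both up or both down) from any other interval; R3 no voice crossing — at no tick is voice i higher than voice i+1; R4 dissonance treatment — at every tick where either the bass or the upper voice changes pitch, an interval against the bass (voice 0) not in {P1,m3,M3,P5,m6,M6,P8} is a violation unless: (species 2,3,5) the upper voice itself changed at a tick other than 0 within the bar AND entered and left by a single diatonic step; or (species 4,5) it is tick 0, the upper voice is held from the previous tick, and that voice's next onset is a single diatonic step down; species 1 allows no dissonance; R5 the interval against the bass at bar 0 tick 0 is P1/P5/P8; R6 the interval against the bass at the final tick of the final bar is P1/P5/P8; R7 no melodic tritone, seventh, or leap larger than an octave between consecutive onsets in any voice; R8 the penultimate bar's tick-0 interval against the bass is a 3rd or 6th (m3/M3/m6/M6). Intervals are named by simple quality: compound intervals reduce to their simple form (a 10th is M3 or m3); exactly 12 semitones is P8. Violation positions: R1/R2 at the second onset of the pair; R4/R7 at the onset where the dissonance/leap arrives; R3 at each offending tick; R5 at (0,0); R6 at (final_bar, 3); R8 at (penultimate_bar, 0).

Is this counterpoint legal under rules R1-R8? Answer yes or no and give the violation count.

No (6 violations)

bar 0: v0=G3 v1=G4 (P8)
bar 1: v0=F3 v1=F4 (P8)
bar 2: v0=E3 v1=E4 (P8)
bar 3: v0=C3 v1=A3 (M6)
bar 4: v0=B2 v1=B3 (P8)
bar 5: v0=A2 v1=C3 (m3)
bar 6: v0=C3 v1=A3 (M6)
bar 7: v0=B2 v1=D3 (m3)
bar 8: v0=F3 v1=D4 (M6)
bar 9: v0=G3 v1=G4 (P8)
  R1 @ bar1.0: G3/G4 P8 -> F3/F4 P8 similar
  R4 @ bar1.3: F3/G4 M2 untreated
  R2 @ bar2.0: F3/G4 M2 -> E3/E4 P8 similar
  R4 @ bar7.2: B2/F3 TT untreated
  R7 @ bar8.0: B2->F3 leap 6st
  R1 @ bar9.0: F3/F4 P8 -> G3/G4 P8 similar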